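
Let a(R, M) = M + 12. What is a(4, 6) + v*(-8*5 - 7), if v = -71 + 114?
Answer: -2003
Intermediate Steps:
a(R, M) = 12 + M
v = 43
a(4, 6) + v*(-8*5 - 7) = (12 + 6) + 43*(-8*5 - 7) = 18 + 43*(-40 - 7) = 18 + 43*(-47) = 18 - 2021 = -2003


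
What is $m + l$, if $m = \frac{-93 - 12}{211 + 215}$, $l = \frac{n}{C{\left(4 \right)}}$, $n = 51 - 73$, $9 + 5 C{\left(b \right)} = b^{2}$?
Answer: $- \frac{15865}{994} \approx -15.961$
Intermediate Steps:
$C{\left(b \right)} = - \frac{9}{5} + \frac{b^{2}}{5}$
$n = -22$ ($n = 51 - 73 = -22$)
$l = - \frac{110}{7}$ ($l = - \frac{22}{- \frac{9}{5} + \frac{4^{2}}{5}} = - \frac{22}{- \frac{9}{5} + \frac{1}{5} \cdot 16} = - \frac{22}{- \frac{9}{5} + \frac{16}{5}} = - \frac{22}{\frac{7}{5}} = \left(-22\right) \frac{5}{7} = - \frac{110}{7} \approx -15.714$)
$m = - \frac{35}{142}$ ($m = - \frac{105}{426} = \left(-105\right) \frac{1}{426} = - \frac{35}{142} \approx -0.24648$)
$m + l = - \frac{35}{142} - \frac{110}{7} = - \frac{15865}{994}$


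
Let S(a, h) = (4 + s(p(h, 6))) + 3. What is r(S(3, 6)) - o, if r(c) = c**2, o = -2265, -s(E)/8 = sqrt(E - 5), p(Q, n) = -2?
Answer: 1866 - 112*I*sqrt(7) ≈ 1866.0 - 296.32*I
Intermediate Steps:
s(E) = -8*sqrt(-5 + E) (s(E) = -8*sqrt(E - 5) = -8*sqrt(-5 + E))
S(a, h) = 7 - 8*I*sqrt(7) (S(a, h) = (4 - 8*sqrt(-5 - 2)) + 3 = (4 - 8*I*sqrt(7)) + 3 = 7 - 8*I*sqrt(7))
r(S(3, 6)) - o = (7 - 8*I*sqrt(7))**2 - 1*(-2265) = (7 - 8*I*sqrt(7))**2 + 2265 = 2265 + (7 - 8*I*sqrt(7))**2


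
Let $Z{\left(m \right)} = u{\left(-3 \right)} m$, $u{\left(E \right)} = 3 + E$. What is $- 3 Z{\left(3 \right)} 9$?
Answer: $0$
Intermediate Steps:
$Z{\left(m \right)} = 0$ ($Z{\left(m \right)} = \left(3 - 3\right) m = 0 m = 0$)
$- 3 Z{\left(3 \right)} 9 = \left(-3\right) 0 \cdot 9 = 0 \cdot 9 = 0$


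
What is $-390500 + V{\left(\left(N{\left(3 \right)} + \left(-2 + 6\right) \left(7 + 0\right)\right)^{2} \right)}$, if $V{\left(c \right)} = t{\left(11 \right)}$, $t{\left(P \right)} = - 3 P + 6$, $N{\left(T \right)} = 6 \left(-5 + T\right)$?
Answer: $-390527$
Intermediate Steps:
$N{\left(T \right)} = -30 + 6 T$
$t{\left(P \right)} = 6 - 3 P$
$V{\left(c \right)} = -27$ ($V{\left(c \right)} = 6 - 33 = -27$)
$-390500 + V{\left(\left(N{\left(3 \right)} + \left(-2 + 6\right) \left(7 + 0\right)\right)^{2} \right)} = -390500 - 27 = -390527$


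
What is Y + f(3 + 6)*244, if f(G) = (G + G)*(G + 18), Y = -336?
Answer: 118248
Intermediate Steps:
f(G) = 2*G*(18 + G) (f(G) = (2*G)*(18 + G) = 2*G*(18 + G))
Y + f(3 + 6)*244 = -336 + (2*(3 + 6)*(18 + (3 + 6)))*244 = -336 + (2*9*(18 + 9))*244 = -336 + (2*9*27)*244 = -336 + 486*244 = -336 + 118584 = 118248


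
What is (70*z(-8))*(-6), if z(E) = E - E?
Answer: 0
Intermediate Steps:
z(E) = 0
(70*z(-8))*(-6) = (70*0)*(-6) = 0*(-6) = 0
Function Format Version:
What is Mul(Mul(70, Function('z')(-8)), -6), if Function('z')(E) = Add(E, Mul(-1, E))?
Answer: 0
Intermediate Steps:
Function('z')(E) = 0
Mul(Mul(70, Function('z')(-8)), -6) = Mul(Mul(70, 0), -6) = Mul(0, -6) = 0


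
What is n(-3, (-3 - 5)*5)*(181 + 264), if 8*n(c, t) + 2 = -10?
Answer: -1335/2 ≈ -667.50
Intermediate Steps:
n(c, t) = -3/2 (n(c, t) = -¼ + (⅛)*(-10) = -¼ - 5/4 = -3/2)
n(-3, (-3 - 5)*5)*(181 + 264) = -3*(181 + 264)/2 = -3/2*445 = -1335/2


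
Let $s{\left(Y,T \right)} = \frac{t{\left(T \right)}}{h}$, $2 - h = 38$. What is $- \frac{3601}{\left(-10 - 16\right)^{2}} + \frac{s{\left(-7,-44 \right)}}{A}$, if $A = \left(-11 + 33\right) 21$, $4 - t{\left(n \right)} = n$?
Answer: $- \frac{192065}{36036} \approx -5.3298$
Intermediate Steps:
$h = -36$ ($h = 2 - 38 = -36$)
$t{\left(n \right)} = 4 - n$
$s{\left(Y,T \right)} = - \frac{1}{9} + \frac{T}{36}$ ($s{\left(Y,T \right)} = \frac{4 - T}{-36} = \left(4 - T\right) \left(- \frac{1}{36}\right) = - \frac{1}{9} + \frac{T}{36}$)
$A = 462$ ($A = 22 \cdot 21 = 462$)
$- \frac{3601}{\left(-10 - 16\right)^{2}} + \frac{s{\left(-7,-44 \right)}}{A} = - \frac{3601}{\left(-10 - 16\right)^{2}} + \frac{- \frac{1}{9} + \frac{1}{36} \left(-44\right)}{462} = - \frac{3601}{\left(-26\right)^{2}} + \left(- \frac{1}{9} - \frac{11}{9}\right) \frac{1}{462} = - \frac{3601}{676} - \frac{2}{693} = \left(-3601\right) \frac{1}{676} - \frac{2}{693} = - \frac{277}{52} - \frac{2}{693} = - \frac{192065}{36036}$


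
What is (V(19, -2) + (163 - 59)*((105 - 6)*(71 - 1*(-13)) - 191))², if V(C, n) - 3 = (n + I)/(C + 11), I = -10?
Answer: 17850734850169/25 ≈ 7.1403e+11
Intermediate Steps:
V(C, n) = 3 + (-10 + n)/(11 + C) (V(C, n) = 3 + (n - 10)/(C + 11) = 3 + (-10 + n)/(11 + C))
(V(19, -2) + (163 - 59)*((105 - 6)*(71 - 1*(-13)) - 191))² = ((23 - 2 + 3*19)/(11 + 19) + (163 - 59)*((105 - 6)*(71 - 1*(-13)) - 191))² = ((23 - 2 + 57)/30 + 104*(99*(71 + 13) - 191))² = ((1/30)*78 + 104*(99*84 - 191))² = (13/5 + 104*(8316 - 191))² = (13/5 + 104*8125)² = (13/5 + 845000)² = (4225013/5)² = 17850734850169/25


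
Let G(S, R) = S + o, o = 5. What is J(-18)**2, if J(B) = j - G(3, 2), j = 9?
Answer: 1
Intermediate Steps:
G(S, R) = 5 + S (G(S, R) = S + 5 = 5 + S)
J(B) = 1 (J(B) = 9 - (5 + 3) = 9 - 1*8 = 9 - 8 = 1)
J(-18)**2 = 1**2 = 1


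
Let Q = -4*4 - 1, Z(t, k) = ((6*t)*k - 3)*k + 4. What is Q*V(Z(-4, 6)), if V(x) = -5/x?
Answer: -85/878 ≈ -0.096811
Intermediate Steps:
Z(t, k) = 4 + k*(-3 + 6*k*t) (Z(t, k) = (6*k*t - 3)*k + 4 = (-3 + 6*k*t)*k + 4 = k*(-3 + 6*k*t) + 4 = 4 + k*(-3 + 6*k*t))
Q = -17 (Q = -16 - 1 = -17)
Q*V(Z(-4, 6)) = -(-85)/(4 - 3*6 + 6*(-4)*6**2) = -(-85)/(4 - 18 + 6*(-4)*36) = -(-85)/(4 - 18 - 864) = -(-85)/(-878) = -(-85)*(-1)/878 = -17*5/878 = -85/878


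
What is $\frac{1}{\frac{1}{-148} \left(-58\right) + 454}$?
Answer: $\frac{74}{33625} \approx 0.0022007$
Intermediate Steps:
$\frac{1}{\frac{1}{-148} \left(-58\right) + 454} = \frac{1}{\left(- \frac{1}{148}\right) \left(-58\right) + 454} = \frac{1}{\frac{29}{74} + 454} = \frac{1}{\frac{33625}{74}} = \frac{74}{33625}$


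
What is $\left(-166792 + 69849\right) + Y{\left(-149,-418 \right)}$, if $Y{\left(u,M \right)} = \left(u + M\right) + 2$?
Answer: $-97508$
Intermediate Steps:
$Y{\left(u,M \right)} = 2 + M + u$ ($Y{\left(u,M \right)} = \left(M + u\right) + 2 = 2 + M + u$)
$\left(-166792 + 69849\right) + Y{\left(-149,-418 \right)} = \left(-166792 + 69849\right) - 565 = -96943 - 565 = -97508$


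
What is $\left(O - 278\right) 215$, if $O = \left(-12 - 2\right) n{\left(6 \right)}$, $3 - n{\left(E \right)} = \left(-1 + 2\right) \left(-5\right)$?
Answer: $-83850$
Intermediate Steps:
$n{\left(E \right)} = 8$ ($n{\left(E \right)} = 3 - \left(-1 + 2\right) \left(-5\right) = 3 - 1 \left(-5\right) = 3 - -5 = 3 + 5 = 8$)
$O = -112$ ($O = \left(-12 - 2\right) 8 = \left(-14\right) 8 = -112$)
$\left(O - 278\right) 215 = \left(-112 - 278\right) 215 = \left(-390\right) 215 = -83850$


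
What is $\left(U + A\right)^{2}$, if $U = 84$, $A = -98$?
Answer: $196$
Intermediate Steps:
$\left(U + A\right)^{2} = \left(84 - 98\right)^{2} = \left(-14\right)^{2} = 196$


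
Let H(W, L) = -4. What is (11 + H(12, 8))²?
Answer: 49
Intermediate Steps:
(11 + H(12, 8))² = (11 - 4)² = 7² = 49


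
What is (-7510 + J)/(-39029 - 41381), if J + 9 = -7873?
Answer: 7696/40205 ≈ 0.19142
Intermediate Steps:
J = -7882 (J = -9 - 7873 = -7882)
(-7510 + J)/(-39029 - 41381) = (-7510 - 7882)/(-39029 - 41381) = -15392/(-80410) = -15392*(-1/80410) = 7696/40205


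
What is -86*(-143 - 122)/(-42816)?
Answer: -11395/21408 ≈ -0.53228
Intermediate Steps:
-86*(-143 - 122)/(-42816) = -86*(-265)*(-1/42816) = 22790*(-1/42816) = -11395/21408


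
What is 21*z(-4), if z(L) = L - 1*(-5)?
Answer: 21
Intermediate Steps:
z(L) = 5 + L (z(L) = L + 5 = 5 + L)
21*z(-4) = 21*(5 - 4) = 21*1 = 21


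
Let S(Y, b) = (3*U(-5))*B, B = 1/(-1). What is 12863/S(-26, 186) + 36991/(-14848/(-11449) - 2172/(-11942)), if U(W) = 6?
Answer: 11054417389354/454909599 ≈ 24300.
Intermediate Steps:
B = -1 (B = 1*(-1) = -1)
S(Y, b) = -18 (S(Y, b) = (3*6)*(-1) = 18*(-1) = -18)
12863/S(-26, 186) + 36991/(-14848/(-11449) - 2172/(-11942)) = 12863/(-18) + 36991/(-14848/(-11449) - 2172/(-11942)) = 12863*(-1/18) + 36991/(-14848*(-1/11449) - 2172*(-1/11942)) = -12863/18 + 36991/(14848/11449 + 1086/5971) = -12863/18 + 36991/(101091022/68361979) = -12863/18 + 36991*(68361979/101091022) = -12863/18 + 2528777965189/101091022 = 11054417389354/454909599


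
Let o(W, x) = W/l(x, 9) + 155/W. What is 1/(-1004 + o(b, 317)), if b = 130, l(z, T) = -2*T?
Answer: -234/236347 ≈ -0.00099007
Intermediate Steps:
o(W, x) = 155/W - W/18 (o(W, x) = W/((-2*9)) + 155/W = W/(-18) + 155/W = W*(-1/18) + 155/W = -W/18 + 155/W = 155/W - W/18)
1/(-1004 + o(b, 317)) = 1/(-1004 + (155/130 - 1/18*130)) = 1/(-1004 + (155*(1/130) - 65/9)) = 1/(-1004 + (31/26 - 65/9)) = 1/(-1004 - 1411/234) = 1/(-236347/234) = -234/236347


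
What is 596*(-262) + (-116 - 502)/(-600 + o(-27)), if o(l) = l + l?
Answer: -17020465/109 ≈ -1.5615e+5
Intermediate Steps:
o(l) = 2*l
596*(-262) + (-116 - 502)/(-600 + o(-27)) = 596*(-262) + (-116 - 502)/(-600 + 2*(-27)) = -156152 - 618/(-600 - 54) = -156152 - 618/(-654) = -156152 - 618*(-1/654) = -156152 + 103/109 = -17020465/109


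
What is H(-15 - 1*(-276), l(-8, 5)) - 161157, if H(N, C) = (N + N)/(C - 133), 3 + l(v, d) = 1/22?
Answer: -160677357/997 ≈ -1.6116e+5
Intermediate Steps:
l(v, d) = -65/22 (l(v, d) = -3 + 1/22 = -65/22)
H(N, C) = 2*N/(-133 + C) (H(N, C) = (2*N)/(-133 + C) = 2*N/(-133 + C))
H(-15 - 1*(-276), l(-8, 5)) - 161157 = 2*(-15 - 1*(-276))/(-133 - 65/22) - 161157 = 2*(-15 + 276)/(-2991/22) - 161157 = 2*261*(-22/2991) - 161157 = -3828/997 - 161157 = -160677357/997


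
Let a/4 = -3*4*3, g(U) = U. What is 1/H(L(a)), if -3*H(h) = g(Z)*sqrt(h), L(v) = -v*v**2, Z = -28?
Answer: 1/16128 ≈ 6.2004e-5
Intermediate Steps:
a = -144 (a = 4*(-3*4*3) = 4*(-12*3) = 4*(-36) = -144)
L(v) = -v**3
H(h) = 28*sqrt(h)/3 (H(h) = -(-28)*sqrt(h)/3 = 28*sqrt(h)/3)
1/H(L(a)) = 1/(28*sqrt(-1*(-144)**3)/3) = 1/(28*sqrt(-1*(-2985984))/3) = 1/(28*sqrt(2985984)/3) = 1/((28/3)*1728) = 1/16128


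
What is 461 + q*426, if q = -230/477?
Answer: 40639/159 ≈ 255.59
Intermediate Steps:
q = -230/477 (q = -230*1/477 = -230/477 ≈ -0.48218)
461 + q*426 = 461 - 230/477*426 = 461 - 32660/159 = 40639/159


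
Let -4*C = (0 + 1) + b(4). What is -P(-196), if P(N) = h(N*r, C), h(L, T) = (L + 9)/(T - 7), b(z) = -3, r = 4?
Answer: -1550/13 ≈ -119.23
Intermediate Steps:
C = 1/2 (C = -((0 + 1) - 3)/4 = -(1 - 3)/4 = -1/4*(-2) = 1/2 ≈ 0.50000)
h(L, T) = (9 + L)/(-7 + T)
P(N) = -18/13 - 8*N/13 (P(N) = (9 + N*4)/(-7 + 1/2) = (9 + 4*N)/(-13/2) = -2*(9 + 4*N)/13 = -18/13 - 8*N/13)
-P(-196) = -(-18/13 - 8/13*(-196)) = -(-18/13 + 1568/13) = -1*1550/13 = -1550/13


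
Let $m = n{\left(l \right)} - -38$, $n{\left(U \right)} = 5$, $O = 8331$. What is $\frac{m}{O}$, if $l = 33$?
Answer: $\frac{43}{8331} \approx 0.0051614$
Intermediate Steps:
$m = 43$ ($m = 5 - -38 = 5 + 38 = 43$)
$\frac{m}{O} = \frac{43}{8331}$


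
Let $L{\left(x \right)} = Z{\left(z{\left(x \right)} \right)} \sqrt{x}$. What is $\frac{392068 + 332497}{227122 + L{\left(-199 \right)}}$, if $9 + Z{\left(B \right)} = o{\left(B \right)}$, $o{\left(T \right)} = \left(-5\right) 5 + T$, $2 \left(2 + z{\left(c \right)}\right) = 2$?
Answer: $\frac{23509235990}{7369235237} + \frac{3622825 i \sqrt{199}}{7369235237} \approx 3.1902 + 0.0069351 i$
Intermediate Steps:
$z{\left(c \right)} = -1$ ($z{\left(c \right)} = -2 + \frac{1}{2} \cdot 2 = -2 + 1 = -1$)
$o{\left(T \right)} = -25 + T$
$Z{\left(B \right)} = -34 + B$ ($Z{\left(B \right)} = -9 + \left(-25 + B\right) = -34 + B$)
$L{\left(x \right)} = - 35 \sqrt{x}$ ($L{\left(x \right)} = \left(-34 - 1\right) \sqrt{x} = - 35 \sqrt{x}$)
$\frac{392068 + 332497}{227122 + L{\left(-199 \right)}} = \frac{392068 + 332497}{227122 - 35 \sqrt{-199}} = \frac{724565}{227122 - 35 i \sqrt{199}}$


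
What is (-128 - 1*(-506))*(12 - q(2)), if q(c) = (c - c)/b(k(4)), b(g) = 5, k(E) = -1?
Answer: 4536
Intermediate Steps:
q(c) = 0 (q(c) = (c - c)/5 = 0*(⅕) = 0)
(-128 - 1*(-506))*(12 - q(2)) = (-128 - 1*(-506))*(12 - 1*0) = (-128 + 506)*(12 + 0) = 378*12 = 4536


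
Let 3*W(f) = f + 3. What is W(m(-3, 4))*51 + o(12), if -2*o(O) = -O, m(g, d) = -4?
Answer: -11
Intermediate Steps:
o(O) = O/2 (o(O) = -(-1)*O/2 = O/2)
W(f) = 1 + f/3 (W(f) = (f + 3)/3 = (3 + f)/3 = 1 + f/3)
W(m(-3, 4))*51 + o(12) = (1 + (⅓)*(-4))*51 + (½)*12 = (1 - 4/3)*51 + 6 = -⅓*51 + 6 = -17 + 6 = -11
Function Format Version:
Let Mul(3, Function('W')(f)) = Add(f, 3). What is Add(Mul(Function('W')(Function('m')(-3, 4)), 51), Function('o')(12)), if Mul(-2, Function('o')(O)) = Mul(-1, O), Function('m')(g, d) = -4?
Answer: -11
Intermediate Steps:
Function('o')(O) = Mul(Rational(1, 2), O) (Function('o')(O) = Mul(Rational(-1, 2), Mul(-1, O)) = Mul(Rational(1, 2), O))
Function('W')(f) = Add(1, Mul(Rational(1, 3), f)) (Function('W')(f) = Mul(Rational(1, 3), Add(f, 3)) = Mul(Rational(1, 3), Add(3, f)) = Add(1, Mul(Rational(1, 3), f)))
Add(Mul(Function('W')(Function('m')(-3, 4)), 51), Function('o')(12)) = Add(Mul(Add(1, Mul(Rational(1, 3), -4)), 51), Mul(Rational(1, 2), 12)) = Add(Mul(Add(1, Rational(-4, 3)), 51), 6) = Add(Mul(Rational(-1, 3), 51), 6) = Add(-17, 6) = -11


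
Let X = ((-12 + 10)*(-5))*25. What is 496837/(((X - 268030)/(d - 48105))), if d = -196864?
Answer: 121709663053/267780 ≈ 4.5451e+5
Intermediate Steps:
X = 250 (X = -2*(-5)*25 = 10*25 = 250)
496837/(((X - 268030)/(d - 48105))) = 496837/(((250 - 268030)/(-196864 - 48105))) = 496837/((-267780/(-244969))) = 496837/((-267780*(-1/244969))) = 496837/(267780/244969) = 496837*(244969/267780) = 121709663053/267780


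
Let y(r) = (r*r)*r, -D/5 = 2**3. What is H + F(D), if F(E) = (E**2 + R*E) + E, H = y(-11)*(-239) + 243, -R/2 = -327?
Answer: 293752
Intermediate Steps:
R = 654 (R = -2*(-327) = 654)
D = -40 (D = -5*2**3 = -5*8 = -40)
y(r) = r**3 (y(r) = r**2*r = r**3)
H = 318352 (H = (-11)**3*(-239) + 243 = -1331*(-239) + 243 = 318109 + 243 = 318352)
F(E) = E**2 + 655*E (F(E) = (E**2 + 654*E) + E = E**2 + 655*E)
H + F(D) = 318352 - 40*(655 - 40) = 318352 - 40*615 = 318352 - 24600 = 293752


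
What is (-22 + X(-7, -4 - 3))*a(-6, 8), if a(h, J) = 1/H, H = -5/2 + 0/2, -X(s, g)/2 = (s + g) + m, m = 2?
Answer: -⅘ ≈ -0.80000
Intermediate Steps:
X(s, g) = -4 - 2*g - 2*s (X(s, g) = -2*((s + g) + 2) = -2*((g + s) + 2) = -2*(2 + g + s) = -4 - 2*g - 2*s)
H = -5/2 (H = -5*½ + 0*(½) = -5/2 + 0 = -5/2 ≈ -2.5000)
a(h, J) = -⅖ (a(h, J) = 1/(-5/2) = -⅖)
(-22 + X(-7, -4 - 3))*a(-6, 8) = (-22 + (-4 - 2*(-4 - 3) - 2*(-7)))*(-⅖) = (-22 + (-4 - 2*(-7) + 14))*(-⅖) = (-22 + (-4 + 14 + 14))*(-⅖) = (-22 + 24)*(-⅖) = 2*(-⅖) = -⅘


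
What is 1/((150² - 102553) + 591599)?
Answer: 1/511546 ≈ 1.9549e-6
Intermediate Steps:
1/((150² - 102553) + 591599) = 1/((22500 - 102553) + 591599) = 1/(-80053 + 591599) = 1/511546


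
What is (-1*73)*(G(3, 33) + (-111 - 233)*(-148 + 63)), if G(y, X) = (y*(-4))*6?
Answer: -2129264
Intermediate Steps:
G(y, X) = -24*y (G(y, X) = -4*y*6 = -24*y)
(-1*73)*(G(3, 33) + (-111 - 233)*(-148 + 63)) = (-1*73)*(-24*3 + (-111 - 233)*(-148 + 63)) = -73*(-72 - 344*(-85)) = -73*(-72 + 29240) = -73*29168 = -2129264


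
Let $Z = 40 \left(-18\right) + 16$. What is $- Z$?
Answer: $704$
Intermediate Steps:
$Z = -704$ ($Z = -720 + 16 = -704$)
$- Z = \left(-1\right) \left(-704\right) = 704$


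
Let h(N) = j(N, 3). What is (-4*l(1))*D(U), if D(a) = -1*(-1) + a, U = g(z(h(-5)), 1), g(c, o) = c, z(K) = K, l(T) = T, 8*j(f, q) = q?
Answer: -11/2 ≈ -5.5000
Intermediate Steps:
j(f, q) = q/8
h(N) = 3/8 (h(N) = (⅛)*3 = 3/8)
U = 3/8 ≈ 0.37500
D(a) = 1 + a
(-4*l(1))*D(U) = (-4*1)*(1 + 3/8) = -4*11/8 = -11/2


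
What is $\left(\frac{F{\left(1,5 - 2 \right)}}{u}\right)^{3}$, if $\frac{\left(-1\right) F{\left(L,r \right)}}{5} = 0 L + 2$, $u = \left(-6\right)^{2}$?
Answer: $- \frac{125}{5832} \approx -0.021433$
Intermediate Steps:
$u = 36$
$F{\left(L,r \right)} = -10$ ($F{\left(L,r \right)} = - 5 \left(0 L + 2\right) = - 5 \left(0 + 2\right) = \left(-5\right) 2 = -10$)
$\left(\frac{F{\left(1,5 - 2 \right)}}{u}\right)^{3} = \left(- \frac{10}{36}\right)^{3} = \left(\left(-10\right) \frac{1}{36}\right)^{3} = \left(- \frac{5}{18}\right)^{3} = - \frac{125}{5832}$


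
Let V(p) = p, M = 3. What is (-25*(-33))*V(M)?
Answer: 2475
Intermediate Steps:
(-25*(-33))*V(M) = -25*(-33)*3 = 825*3 = 2475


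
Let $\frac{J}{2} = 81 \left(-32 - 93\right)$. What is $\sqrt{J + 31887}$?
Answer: $3 \sqrt{1293} \approx 107.87$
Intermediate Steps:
$J = -20250$ ($J = 2 \cdot 81 \left(-32 - 93\right) = 2 \cdot 81 \left(-125\right) = 2 \left(-10125\right) = -20250$)
$\sqrt{J + 31887} = \sqrt{-20250 + 31887} = \sqrt{11637} = 3 \sqrt{1293}$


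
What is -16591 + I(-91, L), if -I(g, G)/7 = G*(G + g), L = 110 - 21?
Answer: -15345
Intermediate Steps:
L = 89
I(g, G) = -7*G*(G + g)
-16591 + I(-91, L) = -16591 - 7*89*(89 - 91) = -16591 - 7*89*(-2) = -16591 + 1246 = -15345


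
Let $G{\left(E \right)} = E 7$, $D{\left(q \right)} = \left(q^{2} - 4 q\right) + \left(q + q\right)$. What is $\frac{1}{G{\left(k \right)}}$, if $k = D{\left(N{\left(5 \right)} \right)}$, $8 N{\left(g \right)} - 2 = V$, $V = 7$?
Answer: $- \frac{64}{441} \approx -0.14512$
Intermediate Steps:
$N{\left(g \right)} = \frac{9}{8}$ ($N{\left(g \right)} = \frac{1}{4} + \frac{1}{8} \cdot 7 = \frac{1}{4} + \frac{7}{8} = \frac{9}{8}$)
$D{\left(q \right)} = q^{2} - 2 q$ ($D{\left(q \right)} = \left(q^{2} - 4 q\right) + 2 q = q^{2} - 2 q$)
$k = - \frac{63}{64}$ ($k = \frac{9 \left(-2 + \frac{9}{8}\right)}{8} = \frac{9}{8} \left(- \frac{7}{8}\right) = - \frac{63}{64} \approx -0.98438$)
$G{\left(E \right)} = 7 E$
$\frac{1}{G{\left(k \right)}} = \frac{1}{7 \left(- \frac{63}{64}\right)} = \frac{1}{- \frac{441}{64}} = - \frac{64}{441}$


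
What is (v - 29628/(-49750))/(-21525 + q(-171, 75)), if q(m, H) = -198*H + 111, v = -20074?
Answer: 62415742/112758375 ≈ 0.55354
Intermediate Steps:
q(m, H) = 111 - 198*H
(v - 29628/(-49750))/(-21525 + q(-171, 75)) = (-20074 - 29628/(-49750))/(-21525 + (111 - 198*75)) = (-20074 - 29628*(-1/49750))/(-21525 + (111 - 14850)) = (-20074 + 14814/24875)/(-21525 - 14739) = -499325936/24875/(-36264) = -499325936/24875*(-1/36264) = 62415742/112758375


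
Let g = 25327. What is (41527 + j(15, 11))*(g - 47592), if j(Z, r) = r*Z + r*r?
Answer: -930966445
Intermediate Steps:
j(Z, r) = r**2 + Z*r (j(Z, r) = Z*r + r**2 = r**2 + Z*r)
(41527 + j(15, 11))*(g - 47592) = (41527 + 11*(15 + 11))*(25327 - 47592) = (41527 + 11*26)*(-22265) = (41527 + 286)*(-22265) = 41813*(-22265) = -930966445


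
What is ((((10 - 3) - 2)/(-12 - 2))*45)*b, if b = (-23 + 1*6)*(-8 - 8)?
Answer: -30600/7 ≈ -4371.4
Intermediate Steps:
b = 272 (b = (-23 + 6)*(-16) = -17*(-16) = 272)
((((10 - 3) - 2)/(-12 - 2))*45)*b = ((((10 - 3) - 2)/(-12 - 2))*45)*272 = (((7 - 2)/(-14))*45)*272 = ((5*(-1/14))*45)*272 = -5/14*45*272 = -225/14*272 = -30600/7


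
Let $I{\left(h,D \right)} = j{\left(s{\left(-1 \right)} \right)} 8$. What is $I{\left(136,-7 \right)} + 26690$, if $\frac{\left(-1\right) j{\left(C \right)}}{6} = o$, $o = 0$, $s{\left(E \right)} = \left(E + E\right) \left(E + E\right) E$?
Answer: $26690$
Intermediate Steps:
$s{\left(E \right)} = 4 E^{3}$ ($s{\left(E \right)} = 2 E 2 E E = 4 E^{2} E = 4 E^{3}$)
$j{\left(C \right)} = 0$ ($j{\left(C \right)} = \left(-6\right) 0 = 0$)
$I{\left(h,D \right)} = 0$ ($I{\left(h,D \right)} = 0 \cdot 8 = 0$)
$I{\left(136,-7 \right)} + 26690 = 0 + 26690 = 26690$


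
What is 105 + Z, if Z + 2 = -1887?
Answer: -1784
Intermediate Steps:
Z = -1889 (Z = -2 - 1887 = -1889)
105 + Z = 105 - 1889 = -1784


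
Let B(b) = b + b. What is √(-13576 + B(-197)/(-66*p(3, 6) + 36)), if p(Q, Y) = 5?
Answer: 5*I*√239457/21 ≈ 116.51*I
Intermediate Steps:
B(b) = 2*b
√(-13576 + B(-197)/(-66*p(3, 6) + 36)) = √(-13576 + (2*(-197))/(-66*5 + 36)) = √(-13576 - 394/(-330 + 36)) = √(-13576 - 394/(-294)) = √(-13576 - 394*(-1/294)) = √(-13576 + 197/147) = √(-1995475/147) = 5*I*√239457/21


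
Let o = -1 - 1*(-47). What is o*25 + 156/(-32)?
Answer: 9161/8 ≈ 1145.1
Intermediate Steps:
o = 46 (o = -1 + 47 = 46)
o*25 + 156/(-32) = 46*25 + 156/(-32) = 1150 + 156*(-1/32) = 1150 - 39/8 = 9161/8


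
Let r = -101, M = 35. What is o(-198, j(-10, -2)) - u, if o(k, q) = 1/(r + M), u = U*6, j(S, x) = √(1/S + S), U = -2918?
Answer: 1155527/66 ≈ 17508.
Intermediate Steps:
j(S, x) = √(S + 1/S)
u = -17508 (u = -2918*6 = -17508)
o(k, q) = -1/66 (o(k, q) = 1/(-101 + 35) = 1/(-66) = -1/66)
o(-198, j(-10, -2)) - u = -1/66 - 1*(-17508) = -1/66 + 17508 = 1155527/66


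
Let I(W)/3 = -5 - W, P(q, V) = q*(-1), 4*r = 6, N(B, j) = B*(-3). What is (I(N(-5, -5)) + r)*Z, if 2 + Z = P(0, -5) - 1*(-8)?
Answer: -351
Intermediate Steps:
N(B, j) = -3*B
r = 3/2 (r = (¼)*6 = 3/2 ≈ 1.5000)
P(q, V) = -q
Z = 6 (Z = -2 + (-1*0 - 1*(-8)) = -2 + (0 + 8) = -2 + 8 = 6)
I(W) = -15 - 3*W (I(W) = 3*(-5 - W) = -15 - 3*W)
(I(N(-5, -5)) + r)*Z = ((-15 - (-9)*(-5)) + 3/2)*6 = ((-15 - 3*15) + 3/2)*6 = ((-15 - 45) + 3/2)*6 = (-60 + 3/2)*6 = -117/2*6 = -351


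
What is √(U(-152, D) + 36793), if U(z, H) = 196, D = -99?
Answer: √36989 ≈ 192.33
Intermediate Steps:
√(U(-152, D) + 36793) = √(196 + 36793) = √36989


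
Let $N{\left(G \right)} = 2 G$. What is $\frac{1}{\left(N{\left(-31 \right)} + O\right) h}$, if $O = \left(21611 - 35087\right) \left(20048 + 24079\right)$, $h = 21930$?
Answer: $- \frac{1}{13040795422020} \approx -7.6682 \cdot 10^{-14}$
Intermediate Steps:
$O = -594655452$ ($O = \left(-13476\right) 44127 = -594655452$)
$\frac{1}{\left(N{\left(-31 \right)} + O\right) h} = \frac{1}{\left(2 \left(-31\right) - 594655452\right) 21930} = \frac{1}{-62 - 594655452} \cdot \frac{1}{21930} = \frac{1}{-594655514} \cdot \frac{1}{21930} = \left(- \frac{1}{594655514}\right) \frac{1}{21930} = - \frac{1}{13040795422020}$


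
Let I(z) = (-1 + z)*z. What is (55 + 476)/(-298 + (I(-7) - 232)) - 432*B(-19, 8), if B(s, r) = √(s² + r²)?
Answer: -177/158 - 2160*√17 ≈ -8907.0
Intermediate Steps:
B(s, r) = √(r² + s²)
I(z) = z*(-1 + z)
(55 + 476)/(-298 + (I(-7) - 232)) - 432*B(-19, 8) = (55 + 476)/(-298 + (-7*(-1 - 7) - 232)) - 432*√(8² + (-19)²) = 531/(-298 + (-7*(-8) - 232)) - 432*√(64 + 361) = 531/(-298 + (56 - 232)) - 2160*√17 = 531/(-298 - 176) - 2160*√17 = 531/(-474) - 2160*√17 = 531*(-1/474) - 2160*√17 = -177/158 - 2160*√17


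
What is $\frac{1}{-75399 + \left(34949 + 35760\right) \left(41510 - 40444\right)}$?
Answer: $\frac{1}{75300395} \approx 1.328 \cdot 10^{-8}$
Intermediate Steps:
$\frac{1}{-75399 + \left(34949 + 35760\right) \left(41510 - 40444\right)} = \frac{1}{-75399 + 70709 \cdot 1066} = \frac{1}{-75399 + 75375794} = \frac{1}{75300395}$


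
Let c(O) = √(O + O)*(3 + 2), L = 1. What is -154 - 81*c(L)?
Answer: -154 - 405*√2 ≈ -726.76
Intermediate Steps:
c(O) = 5*√2*√O (c(O) = √(2*O)*5 = (√2*√O)*5 = 5*√2*√O)
-154 - 81*c(L) = -154 - 405*√2*√1 = -154 - 405*√2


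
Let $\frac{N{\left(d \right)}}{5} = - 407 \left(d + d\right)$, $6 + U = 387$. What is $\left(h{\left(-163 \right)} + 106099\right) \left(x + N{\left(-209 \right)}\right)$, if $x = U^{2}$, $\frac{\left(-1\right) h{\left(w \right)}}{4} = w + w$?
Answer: $106950940773$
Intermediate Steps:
$U = 381$ ($U = -6 + 387 = 381$)
$h{\left(w \right)} = - 8 w$ ($h{\left(w \right)} = - 4 \left(w + w\right) = - 4 \cdot 2 w = - 8 w$)
$N{\left(d \right)} = - 4070 d$ ($N{\left(d \right)} = 5 \left(- 407 \left(d + d\right)\right) = 5 \left(- 407 \cdot 2 d\right) = 5 \left(- 814 d\right) = - 4070 d$)
$x = 145161$ ($x = 381^{2} = 145161$)
$\left(h{\left(-163 \right)} + 106099\right) \left(x + N{\left(-209 \right)}\right) = \left(\left(-8\right) \left(-163\right) + 106099\right) \left(145161 - -850630\right) = \left(1304 + 106099\right) \left(145161 + 850630\right) = 107403 \cdot 995791 = 106950940773$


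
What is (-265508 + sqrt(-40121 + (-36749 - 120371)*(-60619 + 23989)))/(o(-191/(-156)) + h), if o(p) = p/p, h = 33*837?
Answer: -132754/13811 + sqrt(5755265479)/27622 ≈ -6.8657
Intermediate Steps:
h = 27621
o(p) = 1
(-265508 + sqrt(-40121 + (-36749 - 120371)*(-60619 + 23989)))/(o(-191/(-156)) + h) = (-265508 + sqrt(-40121 + (-36749 - 120371)*(-60619 + 23989)))/(1 + 27621) = (-265508 + sqrt(-40121 - 157120*(-36630)))/27622 = (-265508 + sqrt(-40121 + 5755305600))*(1/27622) = (-265508 + sqrt(5755265479))*(1/27622) = -132754/13811 + sqrt(5755265479)/27622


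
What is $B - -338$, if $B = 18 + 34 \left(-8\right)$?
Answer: $84$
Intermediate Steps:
$B = -254$ ($B = 18 - 272 = -254$)
$B - -338 = -254 - -338 = -254 + 338 = 84$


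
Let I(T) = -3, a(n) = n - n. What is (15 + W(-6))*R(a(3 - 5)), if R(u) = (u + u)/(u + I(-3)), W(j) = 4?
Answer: 0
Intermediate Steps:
a(n) = 0
R(u) = 2*u/(-3 + u) (R(u) = (u + u)/(u - 3) = (2*u)/(-3 + u) = 2*u/(-3 + u))
(15 + W(-6))*R(a(3 - 5)) = (15 + 4)*(2*0/(-3 + 0)) = 19*(2*0/(-3)) = 19*(2*0*(-⅓)) = 19*0 = 0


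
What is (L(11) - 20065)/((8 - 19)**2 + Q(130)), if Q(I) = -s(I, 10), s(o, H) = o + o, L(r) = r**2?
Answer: 19944/139 ≈ 143.48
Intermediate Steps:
s(o, H) = 2*o
Q(I) = -2*I
(L(11) - 20065)/((8 - 19)**2 + Q(130)) = (11**2 - 20065)/((8 - 19)**2 - 2*130) = (121 - 20065)/((-11)**2 - 260) = -19944/(121 - 260) = -19944/(-139) = -19944*(-1/139) = 19944/139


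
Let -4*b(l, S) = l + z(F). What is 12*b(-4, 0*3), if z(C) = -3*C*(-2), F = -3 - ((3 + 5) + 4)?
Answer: 282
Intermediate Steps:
F = -15 (F = -3 - (8 + 4) = -3 - 1*12 = -3 - 12 = -15)
z(C) = 6*C
b(l, S) = 45/2 - l/4 (b(l, S) = -(l + 6*(-15))/4 = -(l - 90)/4 = -(-90 + l)/4 = 45/2 - l/4)
12*b(-4, 0*3) = 12*(45/2 - ¼*(-4)) = 12*(45/2 + 1) = 12*(47/2) = 282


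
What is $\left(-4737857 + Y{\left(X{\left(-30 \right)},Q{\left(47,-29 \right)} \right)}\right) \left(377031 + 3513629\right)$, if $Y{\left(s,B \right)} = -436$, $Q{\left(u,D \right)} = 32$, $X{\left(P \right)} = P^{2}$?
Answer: $-18435087043380$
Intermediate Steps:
$\left(-4737857 + Y{\left(X{\left(-30 \right)},Q{\left(47,-29 \right)} \right)}\right) \left(377031 + 3513629\right) = \left(-4737857 - 436\right) \left(377031 + 3513629\right) = \left(-4738293\right) 3890660 = -18435087043380$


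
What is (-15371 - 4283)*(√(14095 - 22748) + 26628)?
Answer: -523346712 - 19654*I*√8653 ≈ -5.2335e+8 - 1.8282e+6*I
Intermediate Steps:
(-15371 - 4283)*(√(14095 - 22748) + 26628) = -19654*(√(-8653) + 26628) = -19654*(I*√8653 + 26628) = -19654*(26628 + I*√8653) = -523346712 - 19654*I*√8653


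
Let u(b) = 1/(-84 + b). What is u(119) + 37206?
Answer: 1302211/35 ≈ 37206.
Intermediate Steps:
u(119) + 37206 = 1/(-84 + 119) + 37206 = 1/35 + 37206 = 1302211/35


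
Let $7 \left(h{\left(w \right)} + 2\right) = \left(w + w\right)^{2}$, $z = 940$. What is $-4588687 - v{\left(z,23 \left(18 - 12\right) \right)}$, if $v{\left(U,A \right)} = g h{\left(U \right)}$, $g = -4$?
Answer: $- \frac{17983265}{7} \approx -2.569 \cdot 10^{6}$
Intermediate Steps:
$h{\left(w \right)} = -2 + \frac{4 w^{2}}{7}$ ($h{\left(w \right)} = -2 + \frac{\left(w + w\right)^{2}}{7} = -2 + \frac{\left(2 w\right)^{2}}{7} = -2 + \frac{4 w^{2}}{7}$)
$v{\left(U,A \right)} = 8 - \frac{16 U^{2}}{7}$ ($v{\left(U,A \right)} = - 4 \left(-2 + \frac{4 U^{2}}{7}\right) = 8 - \frac{16 U^{2}}{7}$)
$-4588687 - v{\left(z,23 \left(18 - 12\right) \right)} = -4588687 - \left(8 - \frac{16 \cdot 940^{2}}{7}\right) = -4588687 - \left(8 - \frac{14137600}{7}\right) = -4588687 - - \frac{14137544}{7} = -4588687 + \frac{14137544}{7} = - \frac{17983265}{7}$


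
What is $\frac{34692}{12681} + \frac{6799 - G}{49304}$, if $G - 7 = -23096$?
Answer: $\frac{87061004}{26051001} \approx 3.3419$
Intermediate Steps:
$G = -23089$ ($G = 7 - 23096 = -23089$)
$\frac{34692}{12681} + \frac{6799 - G}{49304} = \frac{34692}{12681} + \frac{6799 - -23089}{49304} = 34692 \cdot \frac{1}{12681} + \left(6799 + 23089\right) \frac{1}{49304} = \frac{11564}{4227} + 29888 \cdot \frac{1}{49304} = \frac{11564}{4227} + \frac{3736}{6163} = \frac{87061004}{26051001}$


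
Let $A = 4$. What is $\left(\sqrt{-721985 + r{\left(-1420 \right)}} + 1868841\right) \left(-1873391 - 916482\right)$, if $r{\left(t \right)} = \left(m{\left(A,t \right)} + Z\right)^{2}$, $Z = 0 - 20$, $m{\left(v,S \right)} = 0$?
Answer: $-5213829047193 - 2789873 i \sqrt{721585} \approx -5.2138 \cdot 10^{12} - 2.3699 \cdot 10^{9} i$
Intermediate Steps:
$Z = -20$ ($Z = 0 - 20 = -20$)
$r{\left(t \right)} = 400$ ($r{\left(t \right)} = \left(0 - 20\right)^{2} = \left(-20\right)^{2} = 400$)
$\left(\sqrt{-721985 + r{\left(-1420 \right)}} + 1868841\right) \left(-1873391 - 916482\right) = \left(\sqrt{-721985 + 400} + 1868841\right) \left(-1873391 - 916482\right) = \left(\sqrt{-721585} + 1868841\right) \left(-2789873\right) = \left(i \sqrt{721585} + 1868841\right) \left(-2789873\right) = \left(1868841 + i \sqrt{721585}\right) \left(-2789873\right) = -5213829047193 - 2789873 i \sqrt{721585}$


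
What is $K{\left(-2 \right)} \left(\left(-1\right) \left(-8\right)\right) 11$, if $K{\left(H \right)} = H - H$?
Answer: $0$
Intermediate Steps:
$K{\left(H \right)} = 0$
$K{\left(-2 \right)} \left(\left(-1\right) \left(-8\right)\right) 11 = 0 \left(\left(-1\right) \left(-8\right)\right) 11 = 0 \cdot 8 \cdot 11 = 0 \cdot 11 = 0$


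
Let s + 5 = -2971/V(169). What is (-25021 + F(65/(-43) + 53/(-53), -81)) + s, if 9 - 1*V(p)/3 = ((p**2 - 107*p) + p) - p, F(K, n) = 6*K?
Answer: -33817862009/1350501 ≈ -25041.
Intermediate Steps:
V(p) = 27 - 3*p**2 + 321*p (V(p) = 27 - 3*(((p**2 - 107*p) + p) - p) = 27 - 3*((p**2 - 106*p) - p) = 27 - 3*(p**2 - 107*p) = 27 + (-3*p**2 + 321*p) = 27 - 3*p**2 + 321*p)
s = -154064/31407 (s = -5 - 2971/(27 - 3*169**2 + 321*169) = -5 - 2971/(27 - 3*28561 + 54249) = -5 - 2971/(27 - 85683 + 54249) = -5 - 2971/(-31407) = -5 - 2971*(-1/31407) = -5 + 2971/31407 = -154064/31407 ≈ -4.9054)
(-25021 + F(65/(-43) + 53/(-53), -81)) + s = (-25021 + 6*(65/(-43) + 53/(-53))) - 154064/31407 = (-25021 + 6*(65*(-1/43) + 53*(-1/53))) - 154064/31407 = (-25021 + 6*(-65/43 - 1)) - 154064/31407 = (-25021 + 6*(-108/43)) - 154064/31407 = (-25021 - 648/43) - 154064/31407 = -1076551/43 - 154064/31407 = -33817862009/1350501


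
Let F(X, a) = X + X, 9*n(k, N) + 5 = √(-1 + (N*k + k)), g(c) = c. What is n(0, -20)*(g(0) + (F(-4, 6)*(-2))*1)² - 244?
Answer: -3476/9 + 256*I/9 ≈ -386.22 + 28.444*I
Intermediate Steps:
n(k, N) = -5/9 + √(-1 + k + N*k)/9 (n(k, N) = -5/9 + √(-1 + (N*k + k))/9 = -5/9 + √(-1 + (k + N*k))/9 = -5/9 + √(-1 + k + N*k)/9)
F(X, a) = 2*X
n(0, -20)*(g(0) + (F(-4, 6)*(-2))*1)² - 244 = (-5/9 + √(-1 + 0 - 20*0)/9)*(0 + ((2*(-4))*(-2))*1)² - 244 = (-5/9 + √(-1 + 0 + 0)/9)*(0 - 8*(-2)*1)² - 244 = (-5/9 + √(-1)/9)*(0 + 16*1)² - 244 = (-5/9 + I/9)*(0 + 16)² - 244 = (-5/9 + I/9)*16² - 244 = (-5/9 + I/9)*256 - 244 = (-1280/9 + 256*I/9) - 244 = -3476/9 + 256*I/9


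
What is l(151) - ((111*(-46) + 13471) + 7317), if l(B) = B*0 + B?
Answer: -15531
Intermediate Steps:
l(B) = B (l(B) = 0 + B = B)
l(151) - ((111*(-46) + 13471) + 7317) = 151 - ((111*(-46) + 13471) + 7317) = 151 - ((-5106 + 13471) + 7317) = 151 - (8365 + 7317) = 151 - 1*15682 = 151 - 15682 = -15531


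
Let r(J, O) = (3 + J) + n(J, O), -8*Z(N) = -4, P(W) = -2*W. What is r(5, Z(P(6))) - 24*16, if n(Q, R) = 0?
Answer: -376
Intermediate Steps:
Z(N) = 1/2 (Z(N) = -1/8*(-4) = 1/2)
r(J, O) = 3 + J (r(J, O) = (3 + J) + 0 = 3 + J)
r(5, Z(P(6))) - 24*16 = (3 + 5) - 24*16 = 8 - 384 = -376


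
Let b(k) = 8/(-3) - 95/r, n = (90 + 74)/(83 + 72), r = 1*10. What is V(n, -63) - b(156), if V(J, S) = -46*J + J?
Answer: -6593/186 ≈ -35.446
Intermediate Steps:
r = 10
n = 164/155 ≈ 1.0581
b(k) = -73/6 (b(k) = 8/(-3) - 95/10 = 8*(-⅓) - 95*⅒ = -8/3 - 19/2 = -73/6)
V(J, S) = -45*J
V(n, -63) - b(156) = -45*164/155 - 1*(-73/6) = -1476/31 + 73/6 = -6593/186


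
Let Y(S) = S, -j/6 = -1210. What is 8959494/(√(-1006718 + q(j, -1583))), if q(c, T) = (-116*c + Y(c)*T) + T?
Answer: -8959494*I*√13343041/13343041 ≈ -2452.8*I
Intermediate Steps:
j = 7260 (j = -6*(-1210) = 7260)
q(c, T) = T - 116*c + T*c (q(c, T) = (-116*c + c*T) + T = (-116*c + T*c) + T = T - 116*c + T*c)
8959494/(√(-1006718 + q(j, -1583))) = 8959494/(√(-1006718 + (-1583 - 116*7260 - 1583*7260))) = 8959494/(√(-1006718 + (-1583 - 842160 - 11492580))) = 8959494/(√(-1006718 - 12336323)) = 8959494/(√(-13343041)) = 8959494/((I*√13343041)) = 8959494*(-I*√13343041/13343041) = -8959494*I*√13343041/13343041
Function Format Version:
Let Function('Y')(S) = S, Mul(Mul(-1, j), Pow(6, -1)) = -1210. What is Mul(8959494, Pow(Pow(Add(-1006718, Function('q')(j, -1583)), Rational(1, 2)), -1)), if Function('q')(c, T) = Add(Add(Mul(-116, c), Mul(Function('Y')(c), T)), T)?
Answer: Mul(Rational(-8959494, 13343041), I, Pow(13343041, Rational(1, 2))) ≈ Mul(-2452.8, I)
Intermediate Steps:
j = 7260 (j = Mul(-6, -1210) = 7260)
Function('q')(c, T) = Add(T, Mul(-116, c), Mul(T, c)) (Function('q')(c, T) = Add(Add(Mul(-116, c), Mul(c, T)), T) = Add(Add(Mul(-116, c), Mul(T, c)), T) = Add(T, Mul(-116, c), Mul(T, c)))
Mul(8959494, Pow(Pow(Add(-1006718, Function('q')(j, -1583)), Rational(1, 2)), -1)) = Mul(8959494, Pow(Pow(Add(-1006718, Add(-1583, Mul(-116, 7260), Mul(-1583, 7260))), Rational(1, 2)), -1)) = Mul(8959494, Pow(Pow(Add(-1006718, Add(-1583, -842160, -11492580)), Rational(1, 2)), -1)) = Mul(8959494, Pow(Pow(Add(-1006718, -12336323), Rational(1, 2)), -1)) = Mul(8959494, Pow(Pow(-13343041, Rational(1, 2)), -1)) = Mul(8959494, Pow(Mul(I, Pow(13343041, Rational(1, 2))), -1)) = Mul(8959494, Mul(Rational(-1, 13343041), I, Pow(13343041, Rational(1, 2)))) = Mul(Rational(-8959494, 13343041), I, Pow(13343041, Rational(1, 2)))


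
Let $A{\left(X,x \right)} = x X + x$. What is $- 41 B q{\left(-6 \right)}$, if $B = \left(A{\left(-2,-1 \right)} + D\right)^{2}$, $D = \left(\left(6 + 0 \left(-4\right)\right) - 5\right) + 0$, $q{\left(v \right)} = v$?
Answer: $984$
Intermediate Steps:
$A{\left(X,x \right)} = x + X x$ ($A{\left(X,x \right)} = X x + x = x + X x$)
$D = 1$ ($D = \left(\left(6 + 0\right) - 5\right) + 0 = \left(6 - 5\right) + 0 = 1 + 0 = 1$)
$B = 4$ ($B = \left(- (1 - 2) + 1\right)^{2} = \left(\left(-1\right) \left(-1\right) + 1\right)^{2} = \left(1 + 1\right)^{2} = 2^{2} = 4$)
$- 41 B q{\left(-6 \right)} = \left(-41\right) 4 \left(-6\right) = \left(-164\right) \left(-6\right) = 984$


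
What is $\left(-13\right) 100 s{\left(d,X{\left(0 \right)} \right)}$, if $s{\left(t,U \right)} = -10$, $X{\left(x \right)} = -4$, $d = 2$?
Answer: $13000$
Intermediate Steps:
$\left(-13\right) 100 s{\left(d,X{\left(0 \right)} \right)} = \left(-13\right) 100 \left(-10\right) = \left(-1300\right) \left(-10\right) = 13000$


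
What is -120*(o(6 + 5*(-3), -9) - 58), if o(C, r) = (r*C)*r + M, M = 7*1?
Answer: 93600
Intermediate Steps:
M = 7
o(C, r) = 7 + C*r² (o(C, r) = (r*C)*r + 7 = (C*r)*r + 7 = C*r² + 7 = 7 + C*r²)
-120*(o(6 + 5*(-3), -9) - 58) = -120*((7 + (6 + 5*(-3))*(-9)²) - 58) = -120*((7 + (6 - 15)*81) - 58) = -120*((7 - 9*81) - 58) = -120*((7 - 729) - 58) = -120*(-722 - 58) = -120*(-780) = 93600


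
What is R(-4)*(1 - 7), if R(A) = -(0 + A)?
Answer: -24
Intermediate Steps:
R(A) = -A
R(-4)*(1 - 7) = (-1*(-4))*(1 - 7) = 4*(-6) = -24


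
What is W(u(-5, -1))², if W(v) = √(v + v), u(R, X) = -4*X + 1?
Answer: 10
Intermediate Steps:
u(R, X) = 1 - 4*X
W(v) = √2*√v (W(v) = √(2*v) = √2*√v)
W(u(-5, -1))² = (√2*√(1 - 4*(-1)))² = (√2*√(1 + 4))² = (√2*√5)² = (√10)² = 10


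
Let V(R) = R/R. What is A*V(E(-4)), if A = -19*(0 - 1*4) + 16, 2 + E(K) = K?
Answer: 92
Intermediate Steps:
E(K) = -2 + K
V(R) = 1
A = 92 (A = -19*(0 - 4) + 16 = -19*(-4) + 16 = 76 + 16 = 92)
A*V(E(-4)) = 92*1 = 92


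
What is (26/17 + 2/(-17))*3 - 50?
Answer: -778/17 ≈ -45.765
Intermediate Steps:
(26/17 + 2/(-17))*3 - 50 = (26*(1/17) + 2*(-1/17))*3 - 50 = (26/17 - 2/17)*3 - 50 = (24/17)*3 - 50 = 72/17 - 50 = -778/17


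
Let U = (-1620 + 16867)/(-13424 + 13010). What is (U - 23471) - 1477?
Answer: -10343719/414 ≈ -24985.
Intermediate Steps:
U = -15247/414 (U = 15247/(-414) = 15247*(-1/414) = -15247/414 ≈ -36.828)
(U - 23471) - 1477 = (-15247/414 - 23471) - 1477 = -9732241/414 - 1477 = -10343719/414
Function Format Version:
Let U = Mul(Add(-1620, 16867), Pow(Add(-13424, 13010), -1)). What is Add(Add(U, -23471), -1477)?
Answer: Rational(-10343719, 414) ≈ -24985.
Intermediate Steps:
U = Rational(-15247, 414) (U = Mul(15247, Pow(-414, -1)) = Mul(15247, Rational(-1, 414)) = Rational(-15247, 414) ≈ -36.828)
Add(Add(U, -23471), -1477) = Add(Add(Rational(-15247, 414), -23471), -1477) = Add(Rational(-9732241, 414), -1477) = Rational(-10343719, 414)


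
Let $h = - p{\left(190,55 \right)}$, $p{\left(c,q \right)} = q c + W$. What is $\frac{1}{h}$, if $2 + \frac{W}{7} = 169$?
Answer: $- \frac{1}{11619} \approx -8.6066 \cdot 10^{-5}$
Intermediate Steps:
$W = 1169$ ($W = -14 + 7 \cdot 169 = -14 + 1183 = 1169$)
$p{\left(c,q \right)} = 1169 + c q$ ($p{\left(c,q \right)} = q c + 1169 = c q + 1169 = 1169 + c q$)
$h = -11619$ ($h = - (1169 + 190 \cdot 55) = - (1169 + 10450) = \left(-1\right) 11619 = -11619$)
$\frac{1}{h} = \frac{1}{-11619} = - \frac{1}{11619}$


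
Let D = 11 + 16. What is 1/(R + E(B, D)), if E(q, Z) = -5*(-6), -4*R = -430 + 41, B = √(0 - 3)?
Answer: 4/509 ≈ 0.0078585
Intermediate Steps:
B = I*√3 (B = √(-3) = I*√3 ≈ 1.732*I)
R = 389/4 (R = -(-430 + 41)/4 = -¼*(-389) = 389/4 ≈ 97.250)
D = 27
E(q, Z) = 30
1/(R + E(B, D)) = 1/(389/4 + 30) = 1/(509/4) = 4/509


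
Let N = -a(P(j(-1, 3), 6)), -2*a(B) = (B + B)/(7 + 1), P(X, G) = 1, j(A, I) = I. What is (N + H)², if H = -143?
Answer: 1306449/64 ≈ 20413.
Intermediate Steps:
a(B) = -B/8 (a(B) = -(B + B)/(2*(7 + 1)) = -2*B/(2*8) = -B/8)
N = ⅛ (N = -(-1)/8 = -1*(-⅛) = ⅛ ≈ 0.12500)
(N + H)² = (⅛ - 143)² = (-1143/8)² = 1306449/64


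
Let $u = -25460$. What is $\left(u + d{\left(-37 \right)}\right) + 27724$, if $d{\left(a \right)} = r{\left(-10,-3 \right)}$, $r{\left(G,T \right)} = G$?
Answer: $2254$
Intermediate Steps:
$d{\left(a \right)} = -10$
$\left(u + d{\left(-37 \right)}\right) + 27724 = \left(-25460 - 10\right) + 27724 = -25470 + 27724 = 2254$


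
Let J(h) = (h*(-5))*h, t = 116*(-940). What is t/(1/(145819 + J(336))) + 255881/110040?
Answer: 5023413530473481/110040 ≈ 4.5651e+10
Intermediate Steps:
t = -109040
J(h) = -5*h² (J(h) = (-5*h)*h = -5*h²)
t/(1/(145819 + J(336))) + 255881/110040 = -109040/(1/(145819 - 5*336²)) + 255881/110040 = -109040/(1/(145819 - 5*112896)) + 255881*(1/110040) = -109040/(1/(145819 - 564480)) + 255881/110040 = -109040/(1/(-418661)) + 255881/110040 = -109040/(-1/418661) + 255881/110040 = -109040*(-418661) + 255881/110040 = 45650795440 + 255881/110040 = 5023413530473481/110040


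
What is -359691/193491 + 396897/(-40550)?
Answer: -30460489159/2615353350 ≈ -11.647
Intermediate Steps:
-359691/193491 + 396897/(-40550) = -359691*1/193491 + 396897*(-1/40550) = -119897/64497 - 396897/40550 = -30460489159/2615353350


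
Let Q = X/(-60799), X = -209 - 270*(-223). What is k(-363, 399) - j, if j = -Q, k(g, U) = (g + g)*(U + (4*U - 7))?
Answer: -87750527113/60799 ≈ -1.4433e+6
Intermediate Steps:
X = 60001 (X = -209 + 60210 = 60001)
k(g, U) = 2*g*(-7 + 5*U) (k(g, U) = (2*g)*(U + (-7 + 4*U)) = (2*g)*(-7 + 5*U) = 2*g*(-7 + 5*U))
Q = -60001/60799 (Q = 60001/(-60799) = 60001*(-1/60799) = -60001/60799 ≈ -0.98687)
j = 60001/60799 (j = -1*(-60001/60799) = 60001/60799 ≈ 0.98687)
k(-363, 399) - j = 2*(-363)*(-7 + 5*399) - 1*60001/60799 = 2*(-363)*(-7 + 1995) - 60001/60799 = 2*(-363)*1988 - 60001/60799 = -1443288 - 60001/60799 = -87750527113/60799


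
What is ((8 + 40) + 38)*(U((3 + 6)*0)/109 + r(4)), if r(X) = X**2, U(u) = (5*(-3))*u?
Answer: 1376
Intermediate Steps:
U(u) = -15*u
((8 + 40) + 38)*(U((3 + 6)*0)/109 + r(4)) = ((8 + 40) + 38)*(-15*(3 + 6)*0/109 + 4**2) = (48 + 38)*(-135*0*(1/109) + 16) = 86*(-15*0*(1/109) + 16) = 86*(0*(1/109) + 16) = 86*(0 + 16) = 86*16 = 1376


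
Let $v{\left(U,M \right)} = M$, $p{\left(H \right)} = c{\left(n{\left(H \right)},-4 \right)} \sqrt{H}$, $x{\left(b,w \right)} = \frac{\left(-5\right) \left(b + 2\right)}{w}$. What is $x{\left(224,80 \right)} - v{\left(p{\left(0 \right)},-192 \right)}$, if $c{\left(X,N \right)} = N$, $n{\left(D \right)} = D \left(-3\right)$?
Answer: $\frac{1423}{8} \approx 177.88$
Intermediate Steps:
$n{\left(D \right)} = - 3 D$
$x{\left(b,w \right)} = \frac{-10 - 5 b}{w}$ ($x{\left(b,w \right)} = \frac{\left(-5\right) \left(2 + b\right)}{w} = \frac{-10 - 5 b}{w}$)
$p{\left(H \right)} = - 4 \sqrt{H}$
$x{\left(224,80 \right)} - v{\left(p{\left(0 \right)},-192 \right)} = \frac{5 \left(-2 - 224\right)}{80} - -192 = 5 \cdot \frac{1}{80} \left(-2 - 224\right) + 192 = 5 \cdot \frac{1}{80} \left(-226\right) + 192 = - \frac{113}{8} + 192 = \frac{1423}{8}$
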